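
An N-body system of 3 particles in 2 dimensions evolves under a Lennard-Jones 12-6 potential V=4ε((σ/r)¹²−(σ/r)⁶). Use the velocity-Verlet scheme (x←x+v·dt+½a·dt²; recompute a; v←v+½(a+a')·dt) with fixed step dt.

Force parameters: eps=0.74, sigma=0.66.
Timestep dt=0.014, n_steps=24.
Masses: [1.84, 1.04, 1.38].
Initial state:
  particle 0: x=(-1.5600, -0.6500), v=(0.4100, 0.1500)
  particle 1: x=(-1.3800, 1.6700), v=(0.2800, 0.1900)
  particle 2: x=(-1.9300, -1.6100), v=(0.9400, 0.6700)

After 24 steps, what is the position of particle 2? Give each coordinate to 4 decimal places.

step 0: x0=(-1.5600, -0.6500) x1=(-1.3800, 1.6700) x2=(-1.9300, -1.6100)
step 1: x0=(-1.5543, -0.6480) x1=(-1.3761, 1.6727) x2=(-1.9168, -1.6006)
step 2: x0=(-1.5486, -0.6460) x1=(-1.3722, 1.6753) x2=(-1.9036, -1.5910)
step 3: x0=(-1.5430, -0.6442) x1=(-1.3682, 1.6780) x2=(-1.8903, -1.5812)
step 4: x0=(-1.5374, -0.6425) x1=(-1.3643, 1.6806) x2=(-1.8769, -1.5713)
step 5: x0=(-1.5318, -0.6409) x1=(-1.3604, 1.6833) x2=(-1.8635, -1.5612)
step 6: x0=(-1.5263, -0.6395) x1=(-1.3565, 1.6859) x2=(-1.8500, -1.5509)
step 7: x0=(-1.5209, -0.6382) x1=(-1.3526, 1.6886) x2=(-1.8364, -1.5405)
step 8: x0=(-1.5155, -0.6371) x1=(-1.3486, 1.6913) x2=(-1.8228, -1.5298)
step 9: x0=(-1.5102, -0.6361) x1=(-1.3447, 1.6939) x2=(-1.8091, -1.5189)
step 10: x0=(-1.5049, -0.6353) x1=(-1.3408, 1.6966) x2=(-1.7953, -1.5077)
step 11: x0=(-1.4997, -0.6347) x1=(-1.3369, 1.6992) x2=(-1.7814, -1.4963)
step 12: x0=(-1.4946, -0.6344) x1=(-1.3330, 1.7019) x2=(-1.7674, -1.4846)
step 13: x0=(-1.4895, -0.6342) x1=(-1.3290, 1.7045) x2=(-1.7534, -1.4727)
step 14: x0=(-1.4846, -0.6343) x1=(-1.3251, 1.7072) x2=(-1.7392, -1.4604)
step 15: x0=(-1.4796, -0.6346) x1=(-1.3212, 1.7098) x2=(-1.7249, -1.4477)
step 16: x0=(-1.4748, -0.6352) x1=(-1.3173, 1.7125) x2=(-1.7106, -1.4348)
step 17: x0=(-1.4701, -0.6361) x1=(-1.3134, 1.7151) x2=(-1.6961, -1.4214)
step 18: x0=(-1.4654, -0.6372) x1=(-1.3095, 1.7178) x2=(-1.6815, -1.4077)
step 19: x0=(-1.4608, -0.6386) x1=(-1.3055, 1.7204) x2=(-1.6668, -1.3936)
step 20: x0=(-1.4563, -0.6403) x1=(-1.3016, 1.7230) x2=(-1.6520, -1.3793)
step 21: x0=(-1.4518, -0.6421) x1=(-1.2977, 1.7257) x2=(-1.6372, -1.3647)
step 22: x0=(-1.4473, -0.6439) x1=(-1.2938, 1.7283) x2=(-1.6224, -1.3500)
step 23: x0=(-1.4428, -0.6456) x1=(-1.2899, 1.7310) x2=(-1.6076, -1.3355)
step 24: x0=(-1.4382, -0.6468) x1=(-1.2859, 1.7336) x2=(-1.5929, -1.3218)

(-1.5929, -1.3218)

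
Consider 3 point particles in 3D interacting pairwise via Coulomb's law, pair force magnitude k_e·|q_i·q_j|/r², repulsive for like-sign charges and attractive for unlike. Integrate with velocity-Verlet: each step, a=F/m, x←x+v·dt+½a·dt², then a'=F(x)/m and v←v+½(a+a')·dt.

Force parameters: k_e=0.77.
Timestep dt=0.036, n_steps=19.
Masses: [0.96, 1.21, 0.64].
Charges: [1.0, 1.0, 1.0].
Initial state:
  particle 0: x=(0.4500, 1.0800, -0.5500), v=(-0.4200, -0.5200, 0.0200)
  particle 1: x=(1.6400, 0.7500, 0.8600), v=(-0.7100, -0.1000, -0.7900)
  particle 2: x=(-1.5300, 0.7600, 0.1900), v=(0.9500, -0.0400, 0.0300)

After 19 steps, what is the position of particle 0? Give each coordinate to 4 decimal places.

(0.1684, 0.7391, -0.6078)

step 0: x0=(0.4500, 1.0800, -0.5500) x1=(1.6400, 0.7500, 0.8600) x2=(-1.5300, 0.7600, 0.1900)
step 1: x0=(0.4349, 1.0613, -0.5494) x1=(1.6146, 0.7464, 0.8317) x2=(-1.4960, 0.7585, 0.1911)
step 2: x0=(0.4198, 1.0427, -0.5492) x1=(1.5893, 0.7427, 0.8035) x2=(-1.4625, 0.7570, 0.1923)
step 3: x0=(0.4047, 1.0242, -0.5492) x1=(1.5644, 0.7390, 0.7756) x2=(-1.4296, 0.7555, 0.1937)
step 4: x0=(0.3897, 1.0058, -0.5497) x1=(1.5397, 0.7353, 0.7478) x2=(-1.3971, 0.7538, 0.1951)
step 5: x0=(0.3747, 0.9875, -0.5504) x1=(1.5152, 0.7315, 0.7203) x2=(-1.3652, 0.7522, 0.1967)
step 6: x0=(0.3597, 0.9692, -0.5516) x1=(1.4911, 0.7276, 0.6930) x2=(-1.3338, 0.7504, 0.1984)
step 7: x0=(0.3448, 0.9511, -0.5531) x1=(1.4672, 0.7238, 0.6660) x2=(-1.3031, 0.7487, 0.2002)
step 8: x0=(0.3299, 0.9330, -0.5550) x1=(1.4436, 0.7199, 0.6391) x2=(-1.2729, 0.7468, 0.2022)
step 9: x0=(0.3150, 0.9150, -0.5573) x1=(1.4203, 0.7159, 0.6125) x2=(-1.2435, 0.7450, 0.2044)
step 10: x0=(0.3002, 0.8971, -0.5601) x1=(1.3974, 0.7119, 0.5862) x2=(-1.2146, 0.7430, 0.2068)
step 11: x0=(0.2854, 0.8793, -0.5633) x1=(1.3748, 0.7079, 0.5601) x2=(-1.1865, 0.7411, 0.2093)
step 12: x0=(0.2706, 0.8616, -0.5670) x1=(1.3525, 0.7038, 0.5342) x2=(-1.1591, 0.7391, 0.2121)
step 13: x0=(0.2559, 0.8439, -0.5712) x1=(1.3307, 0.6997, 0.5086) x2=(-1.1325, 0.7370, 0.2152)
step 14: x0=(0.2412, 0.8263, -0.5759) x1=(1.3092, 0.6956, 0.4833) x2=(-1.1066, 0.7349, 0.2185)
step 15: x0=(0.2266, 0.8087, -0.5811) x1=(1.2881, 0.6914, 0.4582) x2=(-1.0816, 0.7328, 0.2221)
step 16: x0=(0.2120, 0.7912, -0.5869) x1=(1.2674, 0.6872, 0.4334) x2=(-1.0573, 0.7307, 0.2261)
step 17: x0=(0.1974, 0.7738, -0.5933) x1=(1.2471, 0.6830, 0.4089) x2=(-1.0340, 0.7285, 0.2304)
step 18: x0=(0.1829, 0.7564, -0.6002) x1=(1.2273, 0.6787, 0.3847) x2=(-1.0115, 0.7263, 0.2350)
step 19: x0=(0.1684, 0.7391, -0.6078) x1=(1.2079, 0.6744, 0.3608) x2=(-0.9900, 0.7241, 0.2401)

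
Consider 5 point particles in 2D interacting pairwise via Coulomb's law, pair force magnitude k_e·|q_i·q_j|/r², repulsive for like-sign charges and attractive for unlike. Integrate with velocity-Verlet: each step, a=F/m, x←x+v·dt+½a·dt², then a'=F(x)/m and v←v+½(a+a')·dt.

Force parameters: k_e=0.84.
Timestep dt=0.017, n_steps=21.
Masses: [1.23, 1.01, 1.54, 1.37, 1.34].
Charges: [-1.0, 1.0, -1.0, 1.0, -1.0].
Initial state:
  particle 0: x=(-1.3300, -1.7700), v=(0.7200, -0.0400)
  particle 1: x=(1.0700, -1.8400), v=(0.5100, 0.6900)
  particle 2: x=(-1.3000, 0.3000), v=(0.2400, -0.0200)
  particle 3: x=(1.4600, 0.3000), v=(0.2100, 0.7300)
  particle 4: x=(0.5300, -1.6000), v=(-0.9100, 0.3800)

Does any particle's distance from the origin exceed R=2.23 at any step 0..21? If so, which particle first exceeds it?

no

step 0: x0=(-1.3300, -1.7700) x1=(1.0700, -1.8400) x2=(-1.3000, 0.3000) x3=(1.4600, 0.3000) x4=(0.5300, -1.6000)
step 1: x0=(-1.3178, -1.7707) x1=(1.0783, -1.8281) x2=(-1.2959, 0.2997) x3=(1.4635, 0.3124) x4=(0.5148, -1.5936)
step 2: x0=(-1.3055, -1.7714) x1=(1.0860, -1.8161) x2=(-1.2918, 0.2994) x3=(1.4670, 0.3248) x4=(0.5002, -1.5874)
step 3: x0=(-1.2933, -1.7722) x1=(1.0930, -1.8038) x2=(-1.2877, 0.2992) x3=(1.4705, 0.3372) x4=(0.4860, -1.5814)
step 4: x0=(-1.2811, -1.7731) x1=(1.0994, -1.7914) x2=(-1.2835, 0.2990) x3=(1.4739, 0.3496) x4=(0.4724, -1.5755)
step 5: x0=(-1.2689, -1.7739) x1=(1.1052, -1.7788) x2=(-1.2794, 0.2988) x3=(1.4773, 0.3620) x4=(0.4592, -1.5696)
step 6: x0=(-1.2568, -1.7749) x1=(1.1105, -1.7662) x2=(-1.2752, 0.2987) x3=(1.4806, 0.3743) x4=(0.4466, -1.5639)
step 7: x0=(-1.2446, -1.7758) x1=(1.1152, -1.7533) x2=(-1.2710, 0.2987) x3=(1.4839, 0.3867) x4=(0.4343, -1.5583)
step 8: x0=(-1.2325, -1.7768) x1=(1.1194, -1.7405) x2=(-1.2668, 0.2987) x3=(1.4871, 0.3991) x4=(0.4226, -1.5528)
step 9: x0=(-1.2204, -1.7779) x1=(1.1231, -1.7275) x2=(-1.2626, 0.2987) x3=(1.4903, 0.4114) x4=(0.4112, -1.5473)
step 10: x0=(-1.2083, -1.7790) x1=(1.1262, -1.7144) x2=(-1.2584, 0.2988) x3=(1.4934, 0.4238) x4=(0.4003, -1.5419)
step 11: x0=(-1.1963, -1.7801) x1=(1.1289, -1.7013) x2=(-1.2541, 0.2989) x3=(1.4965, 0.4361) x4=(0.3898, -1.5365)
step 12: x0=(-1.1842, -1.7813) x1=(1.1311, -1.6881) x2=(-1.2499, 0.2991) x3=(1.4995, 0.4485) x4=(0.3798, -1.5312)
step 13: x0=(-1.1722, -1.7825) x1=(1.1328, -1.6749) x2=(-1.2456, 0.2993) x3=(1.5025, 0.4608) x4=(0.3701, -1.5260)
step 14: x0=(-1.1602, -1.7838) x1=(1.1341, -1.6616) x2=(-1.2413, 0.2996) x3=(1.5055, 0.4732) x4=(0.3608, -1.5207)
step 15: x0=(-1.1483, -1.7851) x1=(1.1349, -1.6483) x2=(-1.2370, 0.2999) x3=(1.5084, 0.4855) x4=(0.3520, -1.5155)
step 16: x0=(-1.1364, -1.7865) x1=(1.1352, -1.6350) x2=(-1.2327, 0.3003) x3=(1.5113, 0.4979) x4=(0.3435, -1.5104)
step 17: x0=(-1.1245, -1.7879) x1=(1.1351, -1.6217) x2=(-1.2283, 0.3007) x3=(1.5141, 0.5102) x4=(0.3355, -1.5052)
step 18: x0=(-1.1126, -1.7894) x1=(1.1346, -1.6083) x2=(-1.2240, 0.3011) x3=(1.5169, 0.5225) x4=(0.3278, -1.5001)
step 19: x0=(-1.1008, -1.7909) x1=(1.1336, -1.5949) x2=(-1.2196, 0.3016) x3=(1.5196, 0.5349) x4=(0.3205, -1.4950)
step 20: x0=(-1.0890, -1.7925) x1=(1.1322, -1.5816) x2=(-1.2153, 0.3022) x3=(1.5223, 0.5472) x4=(0.3136, -1.4899)
step 21: x0=(-1.0773, -1.7941) x1=(1.1304, -1.5682) x2=(-1.2109, 0.3028) x3=(1.5250, 0.5595) x4=(0.3071, -1.4848)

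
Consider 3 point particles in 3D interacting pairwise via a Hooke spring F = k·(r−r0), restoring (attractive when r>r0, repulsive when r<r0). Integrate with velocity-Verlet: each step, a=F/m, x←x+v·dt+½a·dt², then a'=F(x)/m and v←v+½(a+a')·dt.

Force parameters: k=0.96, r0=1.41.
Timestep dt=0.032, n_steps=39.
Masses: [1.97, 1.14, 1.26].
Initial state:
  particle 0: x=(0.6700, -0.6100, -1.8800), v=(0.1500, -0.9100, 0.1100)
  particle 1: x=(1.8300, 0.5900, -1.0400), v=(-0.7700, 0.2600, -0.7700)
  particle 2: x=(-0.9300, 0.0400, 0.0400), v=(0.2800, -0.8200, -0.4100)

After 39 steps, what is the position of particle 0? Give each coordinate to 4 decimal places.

step 0: x0=(0.6700, -0.6100, -1.8800) x1=(1.8300, 0.5900, -1.0400) x2=(-0.9300, 0.0400, 0.0400)
step 1: x0=(0.6747, -0.6390, -1.8762) x1=(1.8046, 0.5981, -1.0645) x2=(-0.9202, 0.0138, 0.0263)
step 2: x0=(0.6792, -0.6676, -1.8719) x1=(1.7777, 0.6056, -1.0886) x2=(-0.9087, -0.0125, 0.0115)
step 3: x0=(0.6834, -0.6960, -1.8671) x1=(1.7494, 0.6126, -1.1125) x2=(-0.8955, -0.0387, -0.0044)
step 4: x0=(0.6874, -0.7241, -1.8617) x1=(1.7197, 0.6190, -1.1359) x2=(-0.8808, -0.0648, -0.0214)
step 5: x0=(0.6912, -0.7519, -1.8559) x1=(1.6886, 0.6249, -1.1591) x2=(-0.8644, -0.0910, -0.0395)
step 6: x0=(0.6948, -0.7794, -1.8496) x1=(1.6562, 0.6302, -1.1818) x2=(-0.8465, -0.1170, -0.0586)
step 7: x0=(0.6982, -0.8065, -1.8429) x1=(1.6225, 0.6348, -1.2042) x2=(-0.8271, -0.1430, -0.0788)
step 8: x0=(0.7013, -0.8334, -1.8357) x1=(1.5876, 0.6389, -1.2263) x2=(-0.8063, -0.1689, -0.1000)
step 9: x0=(0.7043, -0.8600, -1.8281) x1=(1.5515, 0.6423, -1.2480) x2=(-0.7840, -0.1947, -0.1222)
step 10: x0=(0.7070, -0.8862, -1.8201) x1=(1.5142, 0.6451, -1.2694) x2=(-0.7604, -0.2204, -0.1453)
step 11: x0=(0.7096, -0.9122, -1.8117) x1=(1.4759, 0.6472, -1.2904) x2=(-0.7356, -0.2460, -0.1693)
step 12: x0=(0.7119, -0.9378, -1.8029) x1=(1.4365, 0.6487, -1.3110) x2=(-0.7095, -0.2714, -0.1943)
step 13: x0=(0.7141, -0.9632, -1.7937) x1=(1.3962, 0.6495, -1.3313) x2=(-0.6822, -0.2967, -0.2201)
step 14: x0=(0.7161, -0.9883, -1.7843) x1=(1.3549, 0.6496, -1.3513) x2=(-0.6538, -0.3219, -0.2468)
step 15: x0=(0.7179, -1.0130, -1.7745) x1=(1.3128, 0.6491, -1.3709) x2=(-0.6243, -0.3469, -0.2742)
step 16: x0=(0.7196, -1.0375, -1.7644) x1=(1.2698, 0.6479, -1.3902) x2=(-0.5939, -0.3718, -0.3024)
step 17: x0=(0.7211, -1.0617, -1.7541) x1=(1.2261, 0.6460, -1.4092) x2=(-0.5625, -0.3965, -0.3313)
step 18: x0=(0.7224, -1.0856, -1.7434) x1=(1.1816, 0.6434, -1.4279) x2=(-0.5303, -0.4211, -0.3609)
step 19: x0=(0.7237, -1.1092, -1.7326) x1=(1.1365, 0.6401, -1.4463) x2=(-0.4973, -0.4455, -0.3911)
step 20: x0=(0.7248, -1.1325, -1.7215) x1=(1.0909, 0.6362, -1.4644) x2=(-0.4635, -0.4697, -0.4219)
step 21: x0=(0.7258, -1.1555, -1.7103) x1=(1.0446, 0.6315, -1.4823) x2=(-0.4291, -0.4937, -0.4533)
step 22: x0=(0.7268, -1.1783, -1.6989) x1=(0.9979, 0.6262, -1.4999) x2=(-0.3941, -0.5176, -0.4851)
step 23: x0=(0.7276, -1.2007, -1.6873) x1=(0.9508, 0.6202, -1.5173) x2=(-0.3586, -0.5413, -0.5174)
step 24: x0=(0.7284, -1.2229, -1.6756) x1=(0.9032, 0.6136, -1.5344) x2=(-0.3226, -0.5648, -0.5501)
step 25: x0=(0.7291, -1.2449, -1.6638) x1=(0.8554, 0.6063, -1.5514) x2=(-0.2863, -0.5881, -0.5831)
step 26: x0=(0.7297, -1.2665, -1.6519) x1=(0.8072, 0.5983, -1.5681) x2=(-0.2495, -0.6113, -0.6164)
step 27: x0=(0.7304, -1.2879, -1.6400) x1=(0.7588, 0.5897, -1.5847) x2=(-0.2126, -0.6343, -0.6500)
step 28: x0=(0.7309, -1.3091, -1.6280) x1=(0.7102, 0.5804, -1.6011) x2=(-0.1753, -0.6571, -0.6839)
step 29: x0=(0.7315, -1.3300, -1.6160) x1=(0.6615, 0.5705, -1.6173) x2=(-0.1379, -0.6797, -0.7179)
step 30: x0=(0.7321, -1.3506, -1.6040) x1=(0.6126, 0.5600, -1.6334) x2=(-0.1004, -0.7021, -0.7520)
step 31: x0=(0.7326, -1.3710, -1.5920) x1=(0.5637, 0.5488, -1.6493) x2=(-0.0629, -0.7244, -0.7862)
step 32: x0=(0.7332, -1.3912, -1.5800) x1=(0.5147, 0.5371, -1.6651) x2=(-0.0253, -0.7464, -0.8205)
step 33: x0=(0.7338, -1.4112, -1.5682) x1=(0.4657, 0.5247, -1.6808) x2=(0.0123, -0.7683, -0.8548)
step 34: x0=(0.7344, -1.4309, -1.5563) x1=(0.4167, 0.5117, -1.6964) x2=(0.0498, -0.7899, -0.8891)
step 35: x0=(0.7350, -1.4504, -1.5446) x1=(0.3678, 0.4982, -1.7119) x2=(0.0873, -0.8114, -0.9233)
step 36: x0=(0.7357, -1.4698, -1.5330) x1=(0.3190, 0.4840, -1.7273) x2=(0.1246, -0.8325, -0.9574)
step 37: x0=(0.7364, -1.4889, -1.5215) x1=(0.2702, 0.4693, -1.7426) x2=(0.1617, -0.8535, -0.9914)
step 38: x0=(0.7372, -1.5079, -1.5102) x1=(0.2216, 0.4539, -1.7577) x2=(0.1987, -0.8742, -1.0254)
step 39: x0=(0.7380, -1.5268, -1.4990) x1=(0.1730, 0.4380, -1.7728) x2=(0.2355, -0.8945, -1.0591)

(0.7380, -1.5268, -1.4990)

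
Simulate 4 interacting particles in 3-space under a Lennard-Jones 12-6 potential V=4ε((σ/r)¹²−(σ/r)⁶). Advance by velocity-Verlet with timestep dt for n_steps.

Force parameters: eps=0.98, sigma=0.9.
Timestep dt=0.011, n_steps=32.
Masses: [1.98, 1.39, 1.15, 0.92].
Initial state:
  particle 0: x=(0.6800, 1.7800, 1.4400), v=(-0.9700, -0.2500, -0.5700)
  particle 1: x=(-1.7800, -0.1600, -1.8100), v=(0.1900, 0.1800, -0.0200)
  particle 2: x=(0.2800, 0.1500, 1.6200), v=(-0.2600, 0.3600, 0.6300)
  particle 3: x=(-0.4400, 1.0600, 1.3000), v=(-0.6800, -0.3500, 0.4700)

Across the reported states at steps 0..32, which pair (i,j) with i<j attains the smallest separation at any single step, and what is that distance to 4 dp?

step 0: x0=(0.6800, 1.7800, 1.4400) x1=(-1.7800, -0.1600, -1.8100) x2=(0.2800, 0.1500, 1.6200) x3=(-0.4400, 1.0600, 1.3000)
step 1: x0=(0.6693, 1.7772, 1.4337) x1=(-1.7779, -0.1580, -1.8102) x2=(0.2771, 0.1541, 1.6269) x3=(-0.4473, 1.0561, 1.3052)
step 2: x0=(0.6585, 1.7744, 1.4274) x1=(-1.7758, -0.1560, -1.8104) x2=(0.2740, 0.1583, 1.6337) x3=(-0.4543, 1.0520, 1.3105)
step 3: x0=(0.6477, 1.7715, 1.4212) x1=(-1.7737, -0.1541, -1.8107) x2=(0.2708, 0.1628, 1.6405) x3=(-0.4610, 1.0479, 1.3159)
step 4: x0=(0.6367, 1.7685, 1.4149) x1=(-1.7716, -0.1521, -1.8109) x2=(0.2675, 0.1675, 1.6472) x3=(-0.4673, 1.0436, 1.3214)
step 5: x0=(0.6257, 1.7655, 1.4086) x1=(-1.7695, -0.1501, -1.8111) x2=(0.2640, 0.1724, 1.6538) x3=(-0.4733, 1.0392, 1.3270)
step 6: x0=(0.6146, 1.7623, 1.4023) x1=(-1.7675, -0.1481, -1.8113) x2=(0.2604, 0.1776, 1.6603) x3=(-0.4789, 1.0346, 1.3327)
step 7: x0=(0.6035, 1.7592, 1.3960) x1=(-1.7654, -0.1461, -1.8115) x2=(0.2566, 0.1829, 1.6668) x3=(-0.4842, 1.0300, 1.3385)
step 8: x0=(0.5922, 1.7559, 1.3897) x1=(-1.7633, -0.1442, -1.8118) x2=(0.2527, 0.1885, 1.6732) x3=(-0.4891, 1.0252, 1.3444)
step 9: x0=(0.5809, 1.7526, 1.3834) x1=(-1.7612, -0.1422, -1.8120) x2=(0.2486, 0.1943, 1.6795) x3=(-0.4937, 1.0203, 1.3504)
step 10: x0=(0.5695, 1.7492, 1.3771) x1=(-1.7591, -0.1402, -1.8122) x2=(0.2443, 0.2003, 1.6857) x3=(-0.4978, 1.0153, 1.3565)
step 11: x0=(0.5580, 1.7457, 1.3708) x1=(-1.7570, -0.1382, -1.8124) x2=(0.2399, 0.2065, 1.6919) x3=(-0.5016, 1.0101, 1.3627)
step 12: x0=(0.5464, 1.7421, 1.3645) x1=(-1.7549, -0.1362, -1.8126) x2=(0.2353, 0.2130, 1.6979) x3=(-0.5050, 1.0049, 1.3690)
step 13: x0=(0.5348, 1.7385, 1.3583) x1=(-1.7528, -0.1343, -1.8128) x2=(0.2306, 0.2198, 1.7039) x3=(-0.5080, 0.9995, 1.3754)
step 14: x0=(0.5230, 1.7347, 1.3520) x1=(-1.7507, -0.1323, -1.8131) x2=(0.2257, 0.2267, 1.7098) x3=(-0.5105, 0.9940, 1.3819)
step 15: x0=(0.5112, 1.7309, 1.3457) x1=(-1.7486, -0.1303, -1.8133) x2=(0.2206, 0.2339, 1.7156) x3=(-0.5127, 0.9884, 1.3884)
step 16: x0=(0.4992, 1.7270, 1.3395) x1=(-1.7465, -0.1283, -1.8135) x2=(0.2153, 0.2414, 1.7213) x3=(-0.5145, 0.9828, 1.3951)
step 17: x0=(0.4872, 1.7230, 1.3332) x1=(-1.7445, -0.1263, -1.8137) x2=(0.2099, 0.2490, 1.7269) x3=(-0.5158, 0.9770, 1.4019)
step 18: x0=(0.4751, 1.7189, 1.3270) x1=(-1.7424, -0.1243, -1.8139) x2=(0.2043, 0.2569, 1.7324) x3=(-0.5167, 0.9712, 1.4087)
step 19: x0=(0.4628, 1.7147, 1.3208) x1=(-1.7403, -0.1224, -1.8141) x2=(0.1986, 0.2650, 1.7378) x3=(-0.5172, 0.9653, 1.4156)
step 20: x0=(0.4505, 1.7103, 1.3146) x1=(-1.7382, -0.1204, -1.8144) x2=(0.1927, 0.2733, 1.7431) x3=(-0.5174, 0.9594, 1.4226)
step 21: x0=(0.4381, 1.7059, 1.3085) x1=(-1.7361, -0.1184, -1.8146) x2=(0.1868, 0.2817, 1.7484) x3=(-0.5172, 0.9536, 1.4296)
step 22: x0=(0.4255, 1.7013, 1.3023) x1=(-1.7340, -0.1164, -1.8148) x2=(0.1808, 0.2903, 1.7537) x3=(-0.5167, 0.9479, 1.4366)
step 23: x0=(0.4129, 1.6967, 1.2962) x1=(-1.7319, -0.1144, -1.8150) x2=(0.1748, 0.2989, 1.7589) x3=(-0.5160, 0.9423, 1.4436)
step 24: x0=(0.4001, 1.6919, 1.2901) x1=(-1.7298, -0.1125, -1.8152) x2=(0.1689, 0.3076, 1.7641) x3=(-0.5152, 0.9370, 1.4505)
step 25: x0=(0.3872, 1.6870, 1.2841) x1=(-1.7277, -0.1105, -1.8154) x2=(0.1632, 0.3161, 1.7694) x3=(-0.5144, 0.9322, 1.4572)
step 26: x0=(0.3742, 1.6819, 1.2780) x1=(-1.7256, -0.1085, -1.8157) x2=(0.1579, 0.3243, 1.7748) x3=(-0.5138, 0.9279, 1.4637)
step 27: x0=(0.3611, 1.6767, 1.2721) x1=(-1.7235, -0.1065, -1.8159) x2=(0.1531, 0.3322, 1.7805) x3=(-0.5136, 0.9244, 1.4698)
step 28: x0=(0.3479, 1.6714, 1.2661) x1=(-1.7214, -0.1045, -1.8161) x2=(0.1490, 0.3396, 1.7864) x3=(-0.5141, 0.9219, 1.4755)
step 29: x0=(0.3345, 1.6659, 1.2602) x1=(-1.7193, -0.1026, -1.8163) x2=(0.1458, 0.3462, 1.7927) x3=(-0.5154, 0.9205, 1.4807)
step 30: x0=(0.3211, 1.6603, 1.2544) x1=(-1.7173, -0.1006, -1.8165) x2=(0.1436, 0.3521, 1.7995) x3=(-0.5177, 0.9204, 1.4851)
step 31: x0=(0.3075, 1.6545, 1.2486) x1=(-1.7152, -0.0986, -1.8167) x2=(0.1425, 0.3571, 1.8067) x3=(-0.5210, 0.9218, 1.4889)
step 32: x0=(0.2937, 1.6486, 1.2429) x1=(-1.7131, -0.0966, -1.8169) x2=(0.1425, 0.3614, 1.8144) x3=(-0.5255, 0.9244, 1.4919)

pair (2,3), distance 0.9269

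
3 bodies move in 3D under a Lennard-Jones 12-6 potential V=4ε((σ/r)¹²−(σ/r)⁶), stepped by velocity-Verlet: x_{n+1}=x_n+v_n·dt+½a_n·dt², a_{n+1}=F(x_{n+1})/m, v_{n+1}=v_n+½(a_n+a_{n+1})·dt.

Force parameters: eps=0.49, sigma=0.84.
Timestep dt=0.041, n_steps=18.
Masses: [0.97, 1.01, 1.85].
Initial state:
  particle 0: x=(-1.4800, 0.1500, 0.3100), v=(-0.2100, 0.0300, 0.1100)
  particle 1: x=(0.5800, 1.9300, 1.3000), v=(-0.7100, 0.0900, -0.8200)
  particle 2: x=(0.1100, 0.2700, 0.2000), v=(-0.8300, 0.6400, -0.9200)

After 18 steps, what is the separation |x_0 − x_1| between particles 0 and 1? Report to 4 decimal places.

step 0: x0=(-1.4800, 0.1500, 0.3100) x1=(0.5800, 1.9300, 1.3000) x2=(0.1100, 0.2700, 0.2000)
step 1: x0=(-1.4885, 0.1512, 0.3145) x1=(0.5509, 1.9337, 1.2664) x2=(0.0759, 0.2962, 0.1623)
step 2: x0=(-1.4967, 0.1525, 0.3190) x1=(0.5218, 1.9373, 1.2327) x2=(0.0417, 0.3225, 0.1246)
step 3: x0=(-1.5046, 0.1538, 0.3234) x1=(0.4926, 1.9409, 1.1990) x2=(0.0073, 0.3488, 0.0870)
step 4: x0=(-1.5122, 0.1552, 0.3278) x1=(0.4634, 1.9444, 1.1653) x2=(-0.0273, 0.3750, 0.0494)
step 5: x0=(-1.5194, 0.1566, 0.3321) x1=(0.4343, 1.9479, 1.1315) x2=(-0.0620, 0.4013, 0.0118)
step 6: x0=(-1.5262, 0.1580, 0.3364) x1=(0.4051, 1.9514, 1.0978) x2=(-0.0969, 0.4275, -0.0257)
step 7: x0=(-1.5327, 0.1596, 0.3405) x1=(0.3758, 1.9548, 1.0639) x2=(-0.1320, 0.4538, -0.0631)
step 8: x0=(-1.5388, 0.1612, 0.3446) x1=(0.3466, 1.9581, 1.0301) x2=(-0.1672, 0.4800, -0.1005)
step 9: x0=(-1.5445, 0.1629, 0.3485) x1=(0.3173, 1.9614, 0.9962) x2=(-0.2027, 0.5062, -0.1377)
step 10: x0=(-1.5498, 0.1648, 0.3523) x1=(0.2881, 1.9646, 0.9622) x2=(-0.2384, 0.5324, -0.1749)
step 11: x0=(-1.5546, 0.1667, 0.3559) x1=(0.2587, 1.9678, 0.9282) x2=(-0.2743, 0.5585, -0.2119)
step 12: x0=(-1.5590, 0.1688, 0.3593) x1=(0.2294, 1.9709, 0.8942) x2=(-0.3104, 0.5846, -0.2488)
step 13: x0=(-1.5630, 0.1711, 0.3625) x1=(0.2000, 1.9739, 0.8601) x2=(-0.3467, 0.6107, -0.2856)
step 14: x0=(-1.5665, 0.1735, 0.3655) x1=(0.1706, 1.9769, 0.8259) x2=(-0.3833, 0.6367, -0.3222)
step 15: x0=(-1.5697, 0.1761, 0.3683) x1=(0.1412, 1.9797, 0.7917) x2=(-0.4200, 0.6627, -0.3587)
step 16: x0=(-1.5724, 0.1788, 0.3708) x1=(0.1117, 1.9826, 0.7574) x2=(-0.4569, 0.6886, -0.3950)
step 17: x0=(-1.5747, 0.1817, 0.3730) x1=(0.0822, 1.9853, 0.7231) x2=(-0.4940, 0.7145, -0.4311)
step 18: x0=(-1.5767, 0.1849, 0.3750) x1=(0.0527, 1.9879, 0.6887) x2=(-0.5313, 0.7403, -0.4671)

2.4503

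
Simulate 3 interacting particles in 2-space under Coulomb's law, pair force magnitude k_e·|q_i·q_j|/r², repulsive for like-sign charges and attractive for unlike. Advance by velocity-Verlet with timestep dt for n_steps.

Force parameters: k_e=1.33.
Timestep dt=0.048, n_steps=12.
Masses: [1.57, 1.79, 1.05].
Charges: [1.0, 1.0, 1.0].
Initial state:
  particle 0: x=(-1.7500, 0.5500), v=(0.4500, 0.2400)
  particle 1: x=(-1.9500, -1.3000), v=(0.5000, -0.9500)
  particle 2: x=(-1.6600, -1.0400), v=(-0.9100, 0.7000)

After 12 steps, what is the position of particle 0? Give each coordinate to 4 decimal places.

(-1.4806, 0.7889)

step 0: x0=(-1.7500, 0.5500) x1=(-1.9500, -1.3000) x2=(-1.6600, -1.0400)
step 1: x0=(-1.7284, 0.5622) x1=(-1.9302, -1.3496) x2=(-1.6965, -1.0006)
step 2: x0=(-1.7067, 0.5757) x1=(-1.9159, -1.4077) x2=(-1.7237, -0.9486)
step 3: x0=(-1.6850, 0.5905) x1=(-1.9043, -1.4727) x2=(-1.7465, -0.8870)
step 4: x0=(-1.6632, 0.6067) x1=(-1.8939, -1.5425) x2=(-1.7672, -0.8190)
step 5: x0=(-1.6413, 0.6243) x1=(-1.8842, -1.6158) x2=(-1.7871, -0.7472)
step 6: x0=(-1.6193, 0.6432) x1=(-1.8747, -1.6917) x2=(-1.8067, -0.6731)
step 7: x0=(-1.5970, 0.6636) x1=(-1.8653, -1.7695) x2=(-1.8264, -0.5978)
step 8: x0=(-1.5745, 0.6855) x1=(-1.8560, -1.8489) x2=(-1.8463, -0.5222)
step 9: x0=(-1.5517, 0.7089) x1=(-1.8468, -1.9294) x2=(-1.8666, -0.4468)
step 10: x0=(-1.5285, 0.7339) x1=(-1.8376, -2.0111) x2=(-1.8875, -0.3720)
step 11: x0=(-1.5048, 0.7606) x1=(-1.8284, -2.0935) x2=(-1.9091, -0.2981)
step 12: x0=(-1.4806, 0.7889) x1=(-1.8192, -2.1767) x2=(-1.9315, -0.2255)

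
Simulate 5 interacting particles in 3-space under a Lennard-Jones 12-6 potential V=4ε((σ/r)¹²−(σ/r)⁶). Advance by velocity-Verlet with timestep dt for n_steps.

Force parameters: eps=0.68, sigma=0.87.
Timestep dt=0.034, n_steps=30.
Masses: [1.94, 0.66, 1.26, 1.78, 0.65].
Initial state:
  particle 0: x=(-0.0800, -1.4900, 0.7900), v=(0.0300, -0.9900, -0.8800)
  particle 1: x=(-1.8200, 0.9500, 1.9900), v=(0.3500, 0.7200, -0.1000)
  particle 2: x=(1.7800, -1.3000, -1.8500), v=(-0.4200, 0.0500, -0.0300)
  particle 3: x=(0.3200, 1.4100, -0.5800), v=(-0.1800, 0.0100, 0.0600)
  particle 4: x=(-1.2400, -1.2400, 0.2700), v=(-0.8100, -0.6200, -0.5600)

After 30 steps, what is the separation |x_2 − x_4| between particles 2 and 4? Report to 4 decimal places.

3.5495

step 0: x0=(-0.0800, -1.4900, 0.7900) x1=(-1.8200, 0.9500, 1.9900) x2=(1.7800, -1.3000, -1.8500) x3=(0.3200, 1.4100, -0.5800) x4=(-1.2400, -1.2400, 0.2700)
step 1: x0=(-0.0792, -1.5236, 0.7600) x1=(-1.8081, 0.9745, 1.9866) x2=(1.7657, -1.2983, -1.8510) x3=(0.3139, 1.4103, -0.5780) x4=(-1.2668, -1.2612, 0.2513)
step 2: x0=(-0.0789, -1.5571, 0.7297) x1=(-1.7962, 0.9989, 1.9832) x2=(1.7514, -1.2966, -1.8520) x3=(0.3078, 1.4107, -0.5759) x4=(-1.2922, -1.2828, 0.2332)
step 3: x0=(-0.0790, -1.5905, 0.6993) x1=(-1.7843, 1.0234, 1.9798) x2=(1.7371, -1.2949, -1.8530) x3=(0.3016, 1.4110, -0.5739) x4=(-1.3164, -1.3046, 0.2156)
step 4: x0=(-0.0795, -1.6238, 0.6688) x1=(-1.7724, 1.0479, 1.9763) x2=(1.7229, -1.2932, -1.8541) x3=(0.2955, 1.4113, -0.5718) x4=(-1.3394, -1.3266, 0.1984)
step 5: x0=(-0.0804, -1.6571, 0.6381) x1=(-1.7604, 1.0723, 1.9729) x2=(1.7086, -1.2915, -1.8551) x3=(0.2894, 1.4117, -0.5698) x4=(-1.3613, -1.3489, 0.1817)
step 6: x0=(-0.0816, -1.6902, 0.6073) x1=(-1.7485, 1.0967, 1.9695) x2=(1.6943, -1.2898, -1.8561) x3=(0.2833, 1.4120, -0.5677) x4=(-1.3823, -1.3715, 0.1653)
step 7: x0=(-0.0831, -1.7233, 0.5764) x1=(-1.7366, 1.1212, 1.9660) x2=(1.6800, -1.2881, -1.8571) x3=(0.2771, 1.4123, -0.5657) x4=(-1.4023, -1.3943, 0.1492)
step 8: x0=(-0.0849, -1.7563, 0.5453) x1=(-1.7247, 1.1456, 1.9626) x2=(1.6657, -1.2864, -1.8581) x3=(0.2710, 1.4126, -0.5636) x4=(-1.4214, -1.4172, 0.1335)
step 9: x0=(-0.0869, -1.7892, 0.5142) x1=(-1.7127, 1.1700, 1.9591) x2=(1.6514, -1.2847, -1.8591) x3=(0.2649, 1.4129, -0.5616) x4=(-1.4397, -1.4404, 0.1179)
step 10: x0=(-0.0892, -1.8220, 0.4831) x1=(-1.7008, 1.1945, 1.9557) x2=(1.6371, -1.2830, -1.8601) x3=(0.2588, 1.4133, -0.5595) x4=(-1.4572, -1.4638, 0.1026)
step 11: x0=(-0.0918, -1.8548, 0.4518) x1=(-1.6889, 1.2189, 1.9522) x2=(1.6228, -1.2812, -1.8611) x3=(0.2526, 1.4136, -0.5575) x4=(-1.4740, -1.4874, 0.0875)
step 12: x0=(-0.0946, -1.8875, 0.4205) x1=(-1.6769, 1.2433, 1.9487) x2=(1.6085, -1.2795, -1.8620) x3=(0.2465, 1.4139, -0.5554) x4=(-1.4901, -1.5111, 0.0726)
step 13: x0=(-0.0977, -1.9202, 0.3891) x1=(-1.6650, 1.2677, 1.9452) x2=(1.5941, -1.2778, -1.8630) x3=(0.2404, 1.4142, -0.5534) x4=(-1.5054, -1.5350, 0.0579)
step 14: x0=(-0.1009, -1.9528, 0.3577) x1=(-1.6530, 1.2921, 1.9418) x2=(1.5798, -1.2761, -1.8640) x3=(0.2342, 1.4145, -0.5513) x4=(-1.5202, -1.5591, 0.0433)
step 15: x0=(-0.1044, -1.9853, 0.3262) x1=(-1.6411, 1.3166, 1.9383) x2=(1.5655, -1.2744, -1.8650) x3=(0.2281, 1.4148, -0.5493) x4=(-1.5343, -1.5834, 0.0289)
step 16: x0=(-0.1080, -2.0178, 0.2947) x1=(-1.6291, 1.3410, 1.9348) x2=(1.5512, -1.2727, -1.8659) x3=(0.2220, 1.4151, -0.5472) x4=(-1.5478, -1.6079, 0.0146)
step 17: x0=(-0.1119, -2.0502, 0.2631) x1=(-1.6172, 1.3654, 1.9313) x2=(1.5368, -1.2710, -1.8669) x3=(0.2158, 1.4154, -0.5452) x4=(-1.5607, -1.6325, 0.0004)
step 18: x0=(-0.1159, -2.0826, 0.2315) x1=(-1.6052, 1.3898, 1.9278) x2=(1.5225, -1.2693, -1.8679) x3=(0.2097, 1.4157, -0.5431) x4=(-1.5730, -1.6572, -0.0138)
step 19: x0=(-0.1201, -2.1149, 0.1999) x1=(-1.5932, 1.4142, 1.9243) x2=(1.5082, -1.2676, -1.8688) x3=(0.2036, 1.4160, -0.5410) x4=(-1.5848, -1.6821, -0.0278)
step 20: x0=(-0.1245, -2.1472, 0.1682) x1=(-1.5813, 1.4386, 1.9208) x2=(1.4938, -1.2658, -1.8698) x3=(0.1974, 1.4163, -0.5390) x4=(-1.5961, -1.7072, -0.0417)
step 21: x0=(-0.1291, -2.1794, 0.1366) x1=(-1.5693, 1.4630, 1.9172) x2=(1.4795, -1.2641, -1.8707) x3=(0.1913, 1.4165, -0.5369) x4=(-1.6069, -1.7324, -0.0555)
step 22: x0=(-0.1339, -2.2115, 0.1048) x1=(-1.5573, 1.4874, 1.9137) x2=(1.4651, -1.2624, -1.8716) x3=(0.1851, 1.4168, -0.5349) x4=(-1.6171, -1.7578, -0.0693)
step 23: x0=(-0.1388, -2.2436, 0.0731) x1=(-1.5453, 1.5118, 1.9102) x2=(1.4508, -1.2607, -1.8726) x3=(0.1790, 1.4171, -0.5328) x4=(-1.6268, -1.7833, -0.0831)
step 24: x0=(-0.1438, -2.2757, 0.0414) x1=(-1.5334, 1.5362, 1.9067) x2=(1.4364, -1.2590, -1.8735) x3=(0.1729, 1.4174, -0.5307) x4=(-1.6361, -1.8090, -0.0967)
step 25: x0=(-0.1490, -2.3077, 0.0096) x1=(-1.5214, 1.5606, 1.9031) x2=(1.4220, -1.2573, -1.8744) x3=(0.1667, 1.4177, -0.5287) x4=(-1.6448, -1.8348, -0.1104)
step 26: x0=(-0.1544, -2.3396, -0.0222) x1=(-1.5094, 1.5850, 1.8996) x2=(1.4077, -1.2556, -1.8753) x3=(0.1606, 1.4180, -0.5266) x4=(-1.6531, -1.8608, -0.1240)
step 27: x0=(-0.1600, -2.3715, -0.0540) x1=(-1.4974, 1.6093, 1.8960) x2=(1.3933, -1.2539, -1.8763) x3=(0.1544, 1.4182, -0.5245) x4=(-1.6609, -1.8869, -0.1375)
step 28: x0=(-0.1656, -2.4033, -0.0858) x1=(-1.4854, 1.6337, 1.8925) x2=(1.3789, -1.2522, -1.8772) x3=(0.1483, 1.4185, -0.5224) x4=(-1.6683, -1.9132, -0.1511)
step 29: x0=(-0.1715, -2.4351, -0.1176) x1=(-1.4734, 1.6581, 1.8889) x2=(1.3645, -1.2505, -1.8781) x3=(0.1421, 1.4188, -0.5204) x4=(-1.6751, -1.9396, -0.1646)
step 30: x0=(-0.1775, -2.4668, -0.1495) x1=(-1.4614, 1.6825, 1.8853) x2=(1.3501, -1.2488, -1.8789) x3=(0.1360, 1.4191, -0.5183) x4=(-1.6816, -1.9662, -0.1781)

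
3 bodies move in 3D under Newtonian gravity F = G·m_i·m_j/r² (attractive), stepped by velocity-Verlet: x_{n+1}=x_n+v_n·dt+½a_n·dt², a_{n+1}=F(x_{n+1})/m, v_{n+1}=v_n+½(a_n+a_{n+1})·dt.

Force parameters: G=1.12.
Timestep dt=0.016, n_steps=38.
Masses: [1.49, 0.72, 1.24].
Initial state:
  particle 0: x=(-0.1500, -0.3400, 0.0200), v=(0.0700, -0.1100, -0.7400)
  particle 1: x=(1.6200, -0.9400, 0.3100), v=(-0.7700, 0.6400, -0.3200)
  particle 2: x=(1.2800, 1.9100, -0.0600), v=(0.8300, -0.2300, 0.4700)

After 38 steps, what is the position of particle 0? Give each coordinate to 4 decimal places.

(-0.0366, -0.3922, -0.4150)

step 0: x0=(-0.1500, -0.3400, 0.0200) x1=(1.6200, -0.9400, 0.3100) x2=(1.2800, 1.9100, -0.0600)
step 1: x0=(-0.1488, -0.3417, 0.0082) x1=(1.6076, -0.9297, 0.3049) x2=(1.2933, 1.9063, -0.0525)
step 2: x0=(-0.1476, -0.3435, -0.0037) x1=(1.5951, -0.9194, 0.2997) x2=(1.3065, 1.9025, -0.0450)
step 3: x0=(-0.1463, -0.3452, -0.0155) x1=(1.5825, -0.9089, 0.2945) x2=(1.3197, 1.8986, -0.0374)
step 4: x0=(-0.1449, -0.3469, -0.0273) x1=(1.5698, -0.8984, 0.2893) x2=(1.3329, 1.8947, -0.0299)
step 5: x0=(-0.1434, -0.3485, -0.0391) x1=(1.5569, -0.8878, 0.2841) x2=(1.3460, 1.8907, -0.0223)
step 6: x0=(-0.1418, -0.3501, -0.0509) x1=(1.5439, -0.8771, 0.2788) x2=(1.3591, 1.8866, -0.0148)
step 7: x0=(-0.1401, -0.3518, -0.0627) x1=(1.5308, -0.8663, 0.2735) x2=(1.3722, 1.8824, -0.0073)
step 8: x0=(-0.1384, -0.3533, -0.0744) x1=(1.5176, -0.8555, 0.2682) x2=(1.3853, 1.8782, 0.0003)
step 9: x0=(-0.1365, -0.3549, -0.0862) x1=(1.5042, -0.8445, 0.2629) x2=(1.3983, 1.8738, 0.0078)
step 10: x0=(-0.1346, -0.3565, -0.0979) x1=(1.4907, -0.8335, 0.2575) x2=(1.4113, 1.8694, 0.0154)
step 11: x0=(-0.1326, -0.3580, -0.1096) x1=(1.4770, -0.8224, 0.2520) x2=(1.4242, 1.8650, 0.0229)
step 12: x0=(-0.1304, -0.3595, -0.1213) x1=(1.4633, -0.8112, 0.2466) x2=(1.4372, 1.8604, 0.0305)
step 13: x0=(-0.1282, -0.3610, -0.1330) x1=(1.4493, -0.7999, 0.2411) x2=(1.4501, 1.8558, 0.0380)
step 14: x0=(-0.1259, -0.3624, -0.1447) x1=(1.4353, -0.7885, 0.2356) x2=(1.4629, 1.8511, 0.0455)
step 15: x0=(-0.1235, -0.3639, -0.1563) x1=(1.4211, -0.7770, 0.2300) x2=(1.4757, 1.8463, 0.0531)
step 16: x0=(-0.1210, -0.3653, -0.1679) x1=(1.4067, -0.7654, 0.2244) x2=(1.4885, 1.8415, 0.0606)
step 17: x0=(-0.1184, -0.3667, -0.1795) x1=(1.3922, -0.7538, 0.2187) x2=(1.5013, 1.8366, 0.0682)
step 18: x0=(-0.1157, -0.3681, -0.1911) x1=(1.3775, -0.7420, 0.2131) x2=(1.5140, 1.8316, 0.0757)
step 19: x0=(-0.1128, -0.3695, -0.2026) x1=(1.3627, -0.7302, 0.2073) x2=(1.5267, 1.8265, 0.0832)
step 20: x0=(-0.1099, -0.3709, -0.2141) x1=(1.3478, -0.7183, 0.2015) x2=(1.5393, 1.8213, 0.0907)
step 21: x0=(-0.1069, -0.3722, -0.2256) x1=(1.3326, -0.7062, 0.1957) x2=(1.5520, 1.8161, 0.0983)
step 22: x0=(-0.1037, -0.3735, -0.2371) x1=(1.3173, -0.6941, 0.1898) x2=(1.5645, 1.8108, 0.1058)
step 23: x0=(-0.1005, -0.3748, -0.2485) x1=(1.3019, -0.6819, 0.1839) x2=(1.5771, 1.8054, 0.1133)
step 24: x0=(-0.0971, -0.3761, -0.2599) x1=(1.2862, -0.6696, 0.1779) x2=(1.5896, 1.8000, 0.1208)
step 25: x0=(-0.0936, -0.3774, -0.2713) x1=(1.2704, -0.6572, 0.1718) x2=(1.6020, 1.7944, 0.1283)
step 26: x0=(-0.0900, -0.3786, -0.2826) x1=(1.2544, -0.6446, 0.1657) x2=(1.6145, 1.7888, 0.1358)
step 27: x0=(-0.0863, -0.3798, -0.2939) x1=(1.2383, -0.6320, 0.1595) x2=(1.6269, 1.7831, 0.1432)
step 28: x0=(-0.0825, -0.3810, -0.3052) x1=(1.2219, -0.6193, 0.1532) x2=(1.6392, 1.7774, 0.1507)
step 29: x0=(-0.0785, -0.3822, -0.3164) x1=(1.2053, -0.6065, 0.1469) x2=(1.6515, 1.7715, 0.1582)
step 30: x0=(-0.0744, -0.3834, -0.3276) x1=(1.1886, -0.5937, 0.1405) x2=(1.6638, 1.7656, 0.1656)
step 31: x0=(-0.0701, -0.3846, -0.3387) x1=(1.1716, -0.5807, 0.1341) x2=(1.6760, 1.7596, 0.1731)
step 32: x0=(-0.0658, -0.3857, -0.3497) x1=(1.1545, -0.5676, 0.1275) x2=(1.6882, 1.7535, 0.1805)
step 33: x0=(-0.0613, -0.3869, -0.3608) x1=(1.1371, -0.5544, 0.1208) x2=(1.7004, 1.7474, 0.1879)
step 34: x0=(-0.0566, -0.3880, -0.3717) x1=(1.1195, -0.5411, 0.1141) x2=(1.7125, 1.7412, 0.1953)
step 35: x0=(-0.0519, -0.3891, -0.3827) x1=(1.1017, -0.5278, 0.1073) x2=(1.7245, 1.7349, 0.2027)
step 36: x0=(-0.0469, -0.3901, -0.3935) x1=(1.0837, -0.5143, 0.1003) x2=(1.7366, 1.7285, 0.2101)
step 37: x0=(-0.0418, -0.3912, -0.4043) x1=(1.0654, -0.5008, 0.0933) x2=(1.7485, 1.7221, 0.2175)
step 38: x0=(-0.0366, -0.3922, -0.4150) x1=(1.0469, -0.4871, 0.0861) x2=(1.7605, 1.7155, 0.2249)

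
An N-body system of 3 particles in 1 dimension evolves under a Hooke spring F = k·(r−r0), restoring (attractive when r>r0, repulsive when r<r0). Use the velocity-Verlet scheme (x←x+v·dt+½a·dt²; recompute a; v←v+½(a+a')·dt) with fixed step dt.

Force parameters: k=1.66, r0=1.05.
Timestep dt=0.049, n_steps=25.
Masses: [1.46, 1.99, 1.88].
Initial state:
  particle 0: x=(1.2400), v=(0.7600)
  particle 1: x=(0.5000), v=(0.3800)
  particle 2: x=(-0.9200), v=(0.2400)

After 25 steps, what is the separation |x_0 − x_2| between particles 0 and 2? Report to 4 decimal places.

1.2721

step 0: x0=(1.2400) x1=(0.5000) x2=(-0.9200)
step 1: x0=(1.2761) x1=(0.5179) x2=(-0.9067)
step 2: x0=(1.3100) x1=(0.5345) x2=(-0.8901)
step 3: x0=(1.3415) x1=(0.5498) x2=(-0.8704)
step 4: x0=(1.3705) x1=(0.5639) x2=(-0.8474)
step 5: x0=(1.3969) x1=(0.5767) x2=(-0.8211)
step 6: x0=(1.4208) x1=(0.5884) x2=(-0.7917)
step 7: x0=(1.4422) x1=(0.5990) x2=(-0.7591)
step 8: x0=(1.4609) x1=(0.6085) x2=(-0.7233)
step 9: x0=(1.4771) x1=(0.6171) x2=(-0.6846)
step 10: x0=(1.4908) x1=(0.6248) x2=(-0.6430)
step 11: x0=(1.5020) x1=(0.6317) x2=(-0.5986)
step 12: x0=(1.5109) x1=(0.6379) x2=(-0.5516)
step 13: x0=(1.5174) x1=(0.6434) x2=(-0.5022)
step 14: x0=(1.5218) x1=(0.6484) x2=(-0.4505)
step 15: x0=(1.5242) x1=(0.6530) x2=(-0.3968)
step 16: x0=(1.5247) x1=(0.6572) x2=(-0.3412)
step 17: x0=(1.5234) x1=(0.6611) x2=(-0.2840)
step 18: x0=(1.5206) x1=(0.6649) x2=(-0.2254)
step 19: x0=(1.5164) x1=(0.6686) x2=(-0.1657)
step 20: x0=(1.5111) x1=(0.6723) x2=(-0.1051)
step 21: x0=(1.5047) x1=(0.6761) x2=(-0.0438)
step 22: x0=(1.4977) x1=(0.6802) x2=(0.0177)
step 23: x0=(1.4900) x1=(0.6846) x2=(0.0794)
step 24: x0=(1.4821) x1=(0.6893) x2=(0.1409)
step 25: x0=(1.4741) x1=(0.6946) x2=(0.2020)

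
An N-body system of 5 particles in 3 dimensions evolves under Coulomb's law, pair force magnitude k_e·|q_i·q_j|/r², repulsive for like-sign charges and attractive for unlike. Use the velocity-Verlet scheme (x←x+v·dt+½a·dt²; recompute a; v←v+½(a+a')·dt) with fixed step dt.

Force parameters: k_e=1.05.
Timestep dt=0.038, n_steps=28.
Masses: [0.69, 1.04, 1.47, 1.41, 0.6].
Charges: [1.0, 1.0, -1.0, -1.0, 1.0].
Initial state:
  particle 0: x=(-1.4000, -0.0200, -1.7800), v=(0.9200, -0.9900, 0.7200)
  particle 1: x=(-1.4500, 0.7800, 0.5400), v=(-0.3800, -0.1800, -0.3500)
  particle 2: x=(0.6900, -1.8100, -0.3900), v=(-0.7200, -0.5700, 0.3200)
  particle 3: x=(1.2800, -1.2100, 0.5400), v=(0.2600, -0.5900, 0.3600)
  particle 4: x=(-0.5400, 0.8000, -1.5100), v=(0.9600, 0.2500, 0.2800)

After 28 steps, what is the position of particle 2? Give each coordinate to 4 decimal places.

(-0.2521, -2.3854, -0.2161)

step 0: x0=(-1.4000, -0.0200, -1.7800) x1=(-1.4500, 0.7800, 0.5400) x2=(0.6900, -1.8100, -0.3900) x3=(1.2800, -1.2100, 0.5400) x4=(-0.5400, 0.8000, -1.5100)
step 1: x0=(-1.3654, -0.0583, -1.7529) x1=(-1.4644, 0.7731, 0.5269) x2=(0.6624, -1.8317, -0.3781) x3=(1.2900, -1.2322, 0.5539) x4=(-0.5027, 0.8099, -1.4993)
step 2: x0=(-1.3315, -0.0978, -1.7262) x1=(-1.4788, 0.7661, 0.5143) x2=(0.6343, -1.8535, -0.3668) x3=(1.3000, -1.2539, 0.5681) x4=(-0.4639, 0.8206, -1.4885)
step 3: x0=(-1.2982, -0.1387, -1.6999) x1=(-1.4931, 0.7591, 0.5022) x2=(0.6058, -1.8753, -0.3559) x3=(1.3103, -1.2752, 0.5828) x4=(-0.4236, 0.8320, -1.4776)
step 4: x0=(-1.2654, -0.1808, -1.6739) x1=(-1.5075, 0.7520, 0.4905) x2=(0.5767, -1.8972, -0.3456) x3=(1.3207, -1.2961, 0.5977) x4=(-0.3819, 0.8441, -1.4667)
step 5: x0=(-1.2330, -0.2242, -1.6482) x1=(-1.5218, 0.7448, 0.4793) x2=(0.5472, -1.9191, -0.3357) x3=(1.3313, -1.3166, 0.6130) x4=(-0.3389, 0.8569, -1.4558)
step 6: x0=(-1.2010, -0.2688, -1.6228) x1=(-1.5361, 0.7375, 0.4685) x2=(0.5172, -1.9410, -0.3263) x3=(1.3420, -1.3367, 0.6285) x4=(-0.2947, 0.8703, -1.4449)
step 7: x0=(-1.1692, -0.3145, -1.5976) x1=(-1.5505, 0.7302, 0.4582) x2=(0.4867, -1.9629, -0.3174) x3=(1.3528, -1.3565, 0.6443) x4=(-0.2493, 0.8843, -1.4341)
step 8: x0=(-1.1377, -0.3615, -1.5727) x1=(-1.5649, 0.7228, 0.4483) x2=(0.4557, -1.9848, -0.3088) x3=(1.3638, -1.3759, 0.6604) x4=(-0.2028, 0.8988, -1.4233)
step 9: x0=(-1.1062, -0.4096, -1.5479) x1=(-1.5794, 0.7154, 0.4389) x2=(0.4243, -2.0066, -0.3007) x3=(1.3750, -1.3949, 0.6766) x4=(-0.1553, 0.9138, -1.4126)
step 10: x0=(-1.0748, -0.4589, -1.5232) x1=(-1.5939, 0.7079, 0.4298) x2=(0.3924, -2.0283, -0.2930) x3=(1.3863, -1.4136, 0.6931) x4=(-0.1069, 0.9293, -1.4019)
step 11: x0=(-1.0434, -0.5092, -1.4986) x1=(-1.6084, 0.7003, 0.4212) x2=(0.3601, -2.0499, -0.2857) x3=(1.3977, -1.4320, 0.7098) x4=(-0.0575, 0.9451, -1.3914)
step 12: x0=(-1.0120, -0.5606, -1.4740) x1=(-1.6231, 0.6927, 0.4130) x2=(0.3273, -2.0714, -0.2787) x3=(1.4092, -1.4501, 0.7266) x4=(-0.0073, 0.9612, -1.3809)
step 13: x0=(-0.9804, -0.6131, -1.4495) x1=(-1.6378, 0.6851, 0.4051) x2=(0.2941, -2.0928, -0.2721) x3=(1.4209, -1.4679, 0.7435) x4=(0.0438, 0.9777, -1.3705)
step 14: x0=(-0.9487, -0.6667, -1.4250) x1=(-1.6526, 0.6774, 0.3977) x2=(0.2604, -2.1141, -0.2659) x3=(1.4327, -1.4854, 0.7606) x4=(0.0956, 0.9945, -1.3601)
step 15: x0=(-0.9168, -0.7213, -1.4005) x1=(-1.6675, 0.6697, 0.3905) x2=(0.2264, -2.1352, -0.2600) x3=(1.4446, -1.5026, 0.7778) x4=(0.1481, 1.0115, -1.3498)
step 16: x0=(-0.8846, -0.7769, -1.3758) x1=(-1.6825, 0.6619, 0.3837) x2=(0.1919, -2.1561, -0.2544) x3=(1.4565, -1.5196, 0.7950) x4=(0.2013, 1.0287, -1.3396)
step 17: x0=(-0.8522, -0.8336, -1.3511) x1=(-1.6976, 0.6542, 0.3772) x2=(0.1570, -2.1768, -0.2492) x3=(1.4686, -1.5364, 0.8124) x4=(0.2551, 1.0461, -1.3294)
step 18: x0=(-0.8195, -0.8913, -1.3261) x1=(-1.7127, 0.6463, 0.3711) x2=(0.1217, -2.1973, -0.2443) x3=(1.4807, -1.5529, 0.8298) x4=(0.3096, 1.0637, -1.3193)
step 19: x0=(-0.7864, -0.9500, -1.3010) x1=(-1.7280, 0.6385, 0.3652) x2=(0.0860, -2.2176, -0.2398) x3=(1.4929, -1.5691, 0.8473) x4=(0.3646, 1.0814, -1.3092)
step 20: x0=(-0.7529, -1.0098, -1.2756) x1=(-1.7434, 0.6305, 0.3595) x2=(0.0499, -2.2376, -0.2356) x3=(1.5052, -1.5852, 0.8649) x4=(0.4201, 1.0992, -1.2991)
step 21: x0=(-0.7190, -1.0707, -1.2498) x1=(-1.7589, 0.6226, 0.3542) x2=(0.0135, -2.2574, -0.2318) x3=(1.5175, -1.6010, 0.8824) x4=(0.4762, 1.1171, -1.2890)
step 22: x0=(-0.6847, -1.1326, -1.2237) x1=(-1.7744, 0.6146, 0.3490) x2=(-0.0234, -2.2768, -0.2283) x3=(1.5299, -1.6166, 0.9000) x4=(0.5327, 1.1351, -1.2790)
step 23: x0=(-0.6499, -1.1956, -1.1972) x1=(-1.7901, 0.6066, 0.3441) x2=(-0.0606, -2.2959, -0.2252) x3=(1.5424, -1.6320, 0.9176) x4=(0.5897, 1.1532, -1.2690)
step 24: x0=(-0.6146, -1.2598, -1.1701) x1=(-1.8059, 0.5985, 0.3394) x2=(-0.0982, -2.3147, -0.2225) x3=(1.5548, -1.6473, 0.9352) x4=(0.6471, 1.1713, -1.2590)
step 25: x0=(-0.5788, -1.3251, -1.1424) x1=(-1.8217, 0.5904, 0.3349) x2=(-0.1362, -2.3330, -0.2202) x3=(1.5673, -1.6623, 0.9528) x4=(0.7049, 1.1895, -1.2490)
step 26: x0=(-0.5425, -1.3917, -1.1140) x1=(-1.8377, 0.5823, 0.3306) x2=(-0.1745, -2.3510, -0.2184) x3=(1.5798, -1.6772, 0.9703) x4=(0.7631, 1.2077, -1.2390)
step 27: x0=(-0.5057, -1.4596, -1.0848) x1=(-1.8537, 0.5741, 0.3264) x2=(-0.2131, -2.3684, -0.2170) x3=(1.5924, -1.6919, 0.9879) x4=(0.8216, 1.2259, -1.2290)
step 28: x0=(-0.4684, -1.5288, -1.0547) x1=(-1.8698, 0.5658, 0.3224) x2=(-0.2521, -2.3854, -0.2161) x3=(1.6049, -1.7064, 1.0054) x4=(0.8805, 1.2441, -1.2190)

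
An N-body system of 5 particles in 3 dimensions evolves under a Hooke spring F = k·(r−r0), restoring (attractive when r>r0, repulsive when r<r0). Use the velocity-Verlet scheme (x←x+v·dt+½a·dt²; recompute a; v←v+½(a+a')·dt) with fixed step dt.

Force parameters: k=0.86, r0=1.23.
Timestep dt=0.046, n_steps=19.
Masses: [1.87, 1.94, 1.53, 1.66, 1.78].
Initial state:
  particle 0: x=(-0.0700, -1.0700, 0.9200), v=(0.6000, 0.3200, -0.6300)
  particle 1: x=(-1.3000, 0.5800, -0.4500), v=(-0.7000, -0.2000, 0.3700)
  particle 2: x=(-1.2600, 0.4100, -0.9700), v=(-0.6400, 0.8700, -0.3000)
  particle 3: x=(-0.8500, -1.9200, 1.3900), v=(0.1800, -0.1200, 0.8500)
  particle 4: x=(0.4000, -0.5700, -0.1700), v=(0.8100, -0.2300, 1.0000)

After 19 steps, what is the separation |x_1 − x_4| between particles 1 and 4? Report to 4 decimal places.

step 0: x0=(-0.0700, -1.0700, 0.9200) x1=(-1.3000, 0.5800, -0.4500) x2=(-1.2600, 0.4100, -0.9700) x3=(-0.8500, -1.9200, 1.3900) x4=(0.4000, -0.5700, -0.1700)
step 1: x0=(-0.0430, -1.0545, 0.8902) x1=(-1.3315, 0.5696, -0.4318) x2=(-1.2885, 0.4483, -0.9825) x3=(-0.8417, -1.9235, 1.4272) x4=(0.4362, -0.5805, -0.1238)
step 2: x0=(-0.0173, -1.0374, 0.8587) x1=(-1.3614, 0.5566, -0.4111) x2=(-1.3148, 0.4831, -0.9923) x3=(-0.8332, -1.9229, 1.4607) x4=(0.4703, -0.5907, -0.0774)
step 3: x0=(0.0069, -1.0189, 0.8258) x1=(-1.3897, 0.5412, -0.3881) x2=(-1.3389, 0.5144, -0.9992) x3=(-0.8247, -1.9182, 1.4903) x4=(0.5021, -0.6005, -0.0308)
step 4: x0=(0.0295, -0.9990, 0.7915) x1=(-1.4163, 0.5231, -0.3627) x2=(-1.3607, 0.5422, -1.0032) x3=(-0.8162, -1.9092, 1.5159) x4=(0.5315, -0.6098, 0.0158)
step 5: x0=(0.0505, -0.9777, 0.7560) x1=(-1.4411, 0.5024, -0.3350) x2=(-1.3799, 0.5663, -1.0041) x3=(-0.8075, -1.8961, 1.5376) x4=(0.5585, -0.6186, 0.0622)
step 6: x0=(0.0698, -0.9551, 0.7194) x1=(-1.4641, 0.4792, -0.3051) x2=(-1.3965, 0.5869, -1.0020) x3=(-0.7988, -1.8787, 1.5553) x4=(0.5830, -0.6268, 0.1084)
step 7: x0=(0.0871, -0.9314, 0.6818) x1=(-1.4850, 0.4535, -0.2730) x2=(-1.4103, 0.6039, -0.9966) x3=(-0.7901, -1.8571, 1.5690) x4=(0.6050, -0.6342, 0.1542)
step 8: x0=(0.1025, -0.9066, 0.6433) x1=(-1.5041, 0.4252, -0.2388) x2=(-1.4214, 0.6173, -0.9879) x3=(-0.7813, -1.8314, 1.5786) x4=(0.6245, -0.6408, 0.1996)
step 9: x0=(0.1159, -0.8808, 0.6041) x1=(-1.5211, 0.3945, -0.2026) x2=(-1.4296, 0.6271, -0.9759) x3=(-0.7726, -1.8017, 1.5844) x4=(0.6414, -0.6466, 0.2445)
step 10: x0=(0.1271, -0.8540, 0.5641) x1=(-1.5360, 0.3616, -0.1645) x2=(-1.4349, 0.6333, -0.9606) x3=(-0.7638, -1.7680, 1.5862) x4=(0.6559, -0.6515, 0.2887)
step 11: x0=(0.1361, -0.8263, 0.5236) x1=(-1.5488, 0.3263, -0.1246) x2=(-1.4373, 0.6360, -0.9419) x3=(-0.7551, -1.7304, 1.5842) x4=(0.6680, -0.6554, 0.3324)
step 12: x0=(0.1427, -0.7978, 0.4825) x1=(-1.5596, 0.2890, -0.0831) x2=(-1.4367, 0.6353, -0.9199) x3=(-0.7464, -1.6892, 1.5784) x4=(0.6776, -0.6584, 0.3755)
step 13: x0=(0.1471, -0.7686, 0.4409) x1=(-1.5683, 0.2497, -0.0400) x2=(-1.4331, 0.6312, -0.8946) x3=(-0.7378, -1.6443, 1.5690) x4=(0.6850, -0.6605, 0.4179)
step 14: x0=(0.1491, -0.7386, 0.3988) x1=(-1.5749, 0.2085, 0.0045) x2=(-1.4266, 0.6237, -0.8661) x3=(-0.7292, -1.5961, 1.5561) x4=(0.6900, -0.6616, 0.4598)
step 15: x0=(0.1489, -0.7079, 0.3562) x1=(-1.5794, 0.1656, 0.0504) x2=(-1.4172, 0.6131, -0.8343) x3=(-0.7208, -1.5446, 1.5398) x4=(0.6928, -0.6618, 0.5013)
step 16: x0=(0.1464, -0.6765, 0.3130) x1=(-1.5819, 0.1211, 0.0974) x2=(-1.4049, 0.5994, -0.7995) x3=(-0.7124, -1.4902, 1.5203) x4=(0.6933, -0.6611, 0.5423)
step 17: x0=(0.1418, -0.6446, 0.2693) x1=(-1.5824, 0.0752, 0.1455) x2=(-1.3898, 0.5827, -0.7616) x3=(-0.7042, -1.4329, 1.4978) x4=(0.6916, -0.6596, 0.5829)
step 18: x0=(0.1353, -0.6120, 0.2252) x1=(-1.5810, 0.0280, 0.1946) x2=(-1.3720, 0.5632, -0.7209) x3=(-0.6961, -1.3730, 1.4724) x4=(0.6876, -0.6573, 0.6232)
step 19: x0=(0.1270, -0.5789, 0.1807) x1=(-1.5776, -0.0203, 0.2445) x2=(-1.3515, 0.5410, -0.6774) x3=(-0.6881, -1.3108, 1.4443) x4=(0.6813, -0.6543, 0.6631)

2.3833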